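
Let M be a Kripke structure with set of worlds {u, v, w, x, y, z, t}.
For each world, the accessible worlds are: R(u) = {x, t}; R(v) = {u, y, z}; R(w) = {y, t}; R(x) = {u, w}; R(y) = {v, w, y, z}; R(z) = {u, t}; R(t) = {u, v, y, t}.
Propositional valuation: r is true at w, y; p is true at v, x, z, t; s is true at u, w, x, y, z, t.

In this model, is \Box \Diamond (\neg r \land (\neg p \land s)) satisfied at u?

At u: \Box \Diamond (\neg r \land (\neg p \land s)) requires \Diamond (\neg r \land (\neg p \land s)) at every successor {x, t}.
    At x: \Diamond (\neg r \land (\neg p \land s)) requires \neg r \land (\neg p \land s) at some successor in {u, w}.
      \neg r \land (\neg p \land s) holds at u, so \Diamond (\neg r \land (\neg p \land s)) is true at x.
    At t: \Diamond (\neg r \land (\neg p \land s)) requires \neg r \land (\neg p \land s) at some successor in {u, v, y, t}.
      \neg r \land (\neg p \land s) holds at u, so \Diamond (\neg r \land (\neg p \land s)) is true at t.
So \Box \Diamond (\neg r \land (\neg p \land s)) is true at u.

Yes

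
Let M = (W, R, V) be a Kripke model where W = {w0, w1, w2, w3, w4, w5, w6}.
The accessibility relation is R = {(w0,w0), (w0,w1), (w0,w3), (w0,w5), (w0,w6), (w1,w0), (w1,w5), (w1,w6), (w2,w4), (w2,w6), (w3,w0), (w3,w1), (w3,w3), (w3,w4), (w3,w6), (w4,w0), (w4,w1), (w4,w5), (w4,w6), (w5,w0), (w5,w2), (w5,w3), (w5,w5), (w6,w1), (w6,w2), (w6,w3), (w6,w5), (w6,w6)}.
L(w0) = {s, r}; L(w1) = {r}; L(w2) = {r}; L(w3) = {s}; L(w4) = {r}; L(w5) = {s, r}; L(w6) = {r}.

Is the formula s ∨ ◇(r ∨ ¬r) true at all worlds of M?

Let φ = s ∨ ◇(r ∨ ¬r). Evaluate φ at each world:
  w0 (successors {w0, w1, w3, w5, w6}): φ is true.
  w1 (successors {w0, w5, w6}): φ is true.
  w2 (successors {w4, w6}): φ is true.
  w3 (successors {w0, w1, w3, w4, w6}): φ is true.
  w4 (successors {w0, w1, w5, w6}): φ is true.
  w5 (successors {w0, w2, w3, w5}): φ is true.
  w6 (successors {w1, w2, w3, w5, w6}): φ is true.
For instance, at w3:
  At w3: s is true, ◇(r ∨ ¬r) is true, so s ∨ ◇(r ∨ ¬r) is true.
    At w3: ◇(r ∨ ¬r) requires r ∨ ¬r at some successor in {w0, w1, w3, w4, w6}.
      r ∨ ¬r holds at w0, so ◇(r ∨ ¬r) is true at w3.

Yes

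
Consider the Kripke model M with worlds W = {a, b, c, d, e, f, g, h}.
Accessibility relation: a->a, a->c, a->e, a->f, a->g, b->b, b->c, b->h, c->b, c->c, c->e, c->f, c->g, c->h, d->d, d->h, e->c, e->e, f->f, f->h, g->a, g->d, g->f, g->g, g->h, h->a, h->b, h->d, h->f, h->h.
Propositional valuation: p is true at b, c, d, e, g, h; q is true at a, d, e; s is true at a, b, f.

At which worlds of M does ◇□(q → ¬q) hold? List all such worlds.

a, b, c, f, g, h

Let φ = ◇□(q → ¬q). Evaluate φ at each world:
  a (successors {a, c, e, f, g}): φ is true.
  b (successors {b, c, h}): φ is true.
  c (successors {b, c, e, f, g, h}): φ is true.
  d (successors {d, h}): φ is false.
  e (successors {c, e}): φ is false.
  f (successors {f, h}): φ is true.
  g (successors {a, d, f, g, h}): φ is true.
  h (successors {a, b, d, f, h}): φ is true.
For instance, at c:
  At c: ◇□(q → ¬q) requires □(q → ¬q) at some successor in {b, c, e, f, g, h}.
    □(q → ¬q) holds at b, so ◇□(q → ¬q) is true at c.
      At b: □(q → ¬q) requires q → ¬q at every successor {b, c, h}.
        At b: q → ¬q is true.
        At c: q → ¬q is true.
        At h: q → ¬q is true.
      So □(q → ¬q) is true at b.
Satisfying worlds: {a, b, c, f, g, h}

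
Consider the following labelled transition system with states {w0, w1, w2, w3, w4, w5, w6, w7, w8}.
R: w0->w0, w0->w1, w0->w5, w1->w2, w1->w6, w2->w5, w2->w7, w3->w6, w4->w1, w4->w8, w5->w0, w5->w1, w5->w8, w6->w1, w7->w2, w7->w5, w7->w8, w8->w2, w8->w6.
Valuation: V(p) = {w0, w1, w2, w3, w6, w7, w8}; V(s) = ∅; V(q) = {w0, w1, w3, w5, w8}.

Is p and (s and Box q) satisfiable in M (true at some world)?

No

Let φ = p and (s and Box q). Evaluate φ at each world:
  w0 (successors {w0, w1, w5}): φ is false.
  w1 (successors {w2, w6}): φ is false.
  w2 (successors {w5, w7}): φ is false.
  w3 (successors {w6}): φ is false.
  w4 (successors {w1, w8}): φ is false.
  w5 (successors {w0, w1, w8}): φ is false.
  w6 (successors {w1}): φ is false.
  w7 (successors {w2, w5, w8}): φ is false.
  w8 (successors {w2, w6}): φ is false.
For instance, at w2:
  At w2: p is true, s and Box q is false, so p and (s and Box q) is false.
    At w2: s is false, Box q is false, so s and Box q is false.
      At w2: Box q requires q at every successor {w5, w7}.
        q fails at w7, so Box q is false at w2.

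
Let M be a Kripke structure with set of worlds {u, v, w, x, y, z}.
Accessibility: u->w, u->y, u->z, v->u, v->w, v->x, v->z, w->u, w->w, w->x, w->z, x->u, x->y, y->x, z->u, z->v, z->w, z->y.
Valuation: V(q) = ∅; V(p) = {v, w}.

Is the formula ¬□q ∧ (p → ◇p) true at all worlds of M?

Yes

Let φ = ¬□q ∧ (p → ◇p). Evaluate φ at each world:
  u (successors {w, y, z}): φ is true.
  v (successors {u, w, x, z}): φ is true.
  w (successors {u, w, x, z}): φ is true.
  x (successors {u, y}): φ is true.
  y (successors {x}): φ is true.
  z (successors {u, v, w, y}): φ is true.
For instance, at y:
  At y: ¬□q is true, p → ◇p is true, so ¬□q ∧ (p → ◇p) is true.
    At y: □q is false, so ¬□q is true.
      At y: □q requires q at every successor {x}.
        q fails at x, so □q is false at y.
    At y: p is false, ◇p is false, so p → ◇p is true.
      At y: ◇p requires p at some successor in {x}.
        At x: p is false.
      So ◇p is false at y.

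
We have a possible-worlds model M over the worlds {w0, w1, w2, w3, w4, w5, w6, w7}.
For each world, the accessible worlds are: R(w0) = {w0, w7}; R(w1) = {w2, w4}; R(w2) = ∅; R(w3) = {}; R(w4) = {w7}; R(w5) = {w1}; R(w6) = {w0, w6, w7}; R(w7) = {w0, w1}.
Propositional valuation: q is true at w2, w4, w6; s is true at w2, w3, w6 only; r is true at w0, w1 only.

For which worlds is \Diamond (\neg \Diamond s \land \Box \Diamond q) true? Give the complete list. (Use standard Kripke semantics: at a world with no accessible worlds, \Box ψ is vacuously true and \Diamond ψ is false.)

w1

Let φ = \Diamond (\neg \Diamond s \land \Box \Diamond q). Evaluate φ at each world:
  w0 (successors {w0, w7}): φ is false.
  w1 (successors {w2, w4}): φ is true.
  w2 (successors ∅): φ is false.
  w3 (successors ∅): φ is false.
  w4 (successors {w7}): φ is false.
  w5 (successors {w1}): φ is false.
  w6 (successors {w0, w6, w7}): φ is false.
  w7 (successors {w0, w1}): φ is false.
For instance, at w4:
  At w4: \Diamond (\neg \Diamond s \land \Box \Diamond q) requires \neg \Diamond s \land \Box \Diamond q at some successor in {w7}.
    At w7: \neg \Diamond s \land \Box \Diamond q is false.
  So \Diamond (\neg \Diamond s \land \Box \Diamond q) is false at w4.
Satisfying worlds: {w1}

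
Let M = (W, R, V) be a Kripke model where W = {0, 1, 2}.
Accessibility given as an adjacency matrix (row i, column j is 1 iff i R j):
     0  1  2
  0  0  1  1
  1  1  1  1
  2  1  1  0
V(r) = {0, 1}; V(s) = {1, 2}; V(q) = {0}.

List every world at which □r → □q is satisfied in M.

Let φ = □r → □q. Evaluate φ at each world:
  0 (successors {1, 2}): φ is true.
  1 (successors {0, 1, 2}): φ is true.
  2 (successors {0, 1}): φ is false.
For instance, at 0:
  At 0: □r is false, □q is false, so □r → □q is true.
    At 0: □r requires r at every successor {1, 2}.
      r fails at 2, so □r is false at 0.
    At 0: □q requires q at every successor {1, 2}.
      q fails at 1, so □q is false at 0.
Satisfying worlds: {0, 1}

0, 1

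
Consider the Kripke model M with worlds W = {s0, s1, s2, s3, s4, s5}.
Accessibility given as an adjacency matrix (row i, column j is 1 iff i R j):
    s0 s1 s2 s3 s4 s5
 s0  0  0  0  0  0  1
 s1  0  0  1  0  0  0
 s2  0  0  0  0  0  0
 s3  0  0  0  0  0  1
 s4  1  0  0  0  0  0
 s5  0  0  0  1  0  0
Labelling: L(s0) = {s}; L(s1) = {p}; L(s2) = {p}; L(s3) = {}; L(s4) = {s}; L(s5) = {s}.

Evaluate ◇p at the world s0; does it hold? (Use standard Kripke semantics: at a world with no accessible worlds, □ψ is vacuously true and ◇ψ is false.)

No

At s0: ◇p requires p at some successor in {s5}.
  At s5: p is false.
So ◇p is false at s0.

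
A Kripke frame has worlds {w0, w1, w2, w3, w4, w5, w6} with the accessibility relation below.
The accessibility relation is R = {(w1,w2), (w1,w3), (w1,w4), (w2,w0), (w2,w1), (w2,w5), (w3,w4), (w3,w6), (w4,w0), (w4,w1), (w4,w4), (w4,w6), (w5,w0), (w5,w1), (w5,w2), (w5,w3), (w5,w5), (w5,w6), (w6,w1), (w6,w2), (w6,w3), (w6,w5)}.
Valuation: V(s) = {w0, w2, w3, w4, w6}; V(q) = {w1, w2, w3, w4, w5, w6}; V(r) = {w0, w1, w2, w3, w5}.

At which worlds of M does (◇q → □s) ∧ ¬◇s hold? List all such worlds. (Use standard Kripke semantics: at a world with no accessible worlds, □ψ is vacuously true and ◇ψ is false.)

w0

Let φ = (◇q → □s) ∧ ¬◇s. Evaluate φ at each world:
  w0 (successors ∅): φ is true.
  w1 (successors {w2, w3, w4}): φ is false.
  w2 (successors {w0, w1, w5}): φ is false.
  w3 (successors {w4, w6}): φ is false.
  w4 (successors {w0, w1, w4, w6}): φ is false.
  w5 (successors {w0, w1, w2, w3, w5, w6}): φ is false.
  w6 (successors {w1, w2, w3, w5}): φ is false.
For instance, at w3:
  At w3: ◇q → □s is true, ¬◇s is false, so (◇q → □s) ∧ ¬◇s is false.
    At w3: ◇q is true, □s is true, so ◇q → □s is true.
      At w3: ◇q requires q at some successor in {w4, w6}.
        q holds at w4, so ◇q is true at w3.
      At w3: □s requires s at every successor {w4, w6}.
        At w4: s is true.
        At w6: s is true.
      So □s is true at w3.
    At w3: ◇s is true, so ¬◇s is false.
      At w3: ◇s requires s at some successor in {w4, w6}.
        s holds at w4, so ◇s is true at w3.
Satisfying worlds: {w0}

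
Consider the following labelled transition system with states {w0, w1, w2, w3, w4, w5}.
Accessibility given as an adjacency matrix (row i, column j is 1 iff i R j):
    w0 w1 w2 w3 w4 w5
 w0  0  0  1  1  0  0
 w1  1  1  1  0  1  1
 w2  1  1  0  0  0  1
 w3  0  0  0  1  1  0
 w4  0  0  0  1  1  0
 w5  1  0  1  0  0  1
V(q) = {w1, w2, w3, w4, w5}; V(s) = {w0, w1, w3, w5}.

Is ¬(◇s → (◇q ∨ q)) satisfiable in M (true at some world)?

Recall that ◇ψ holds at a world iff ψ holds at some accessible world.
Let φ = ¬(◇s → (◇q ∨ q)). Evaluate φ at each world:
  w0 (successors {w2, w3}): φ is false.
  w1 (successors {w0, w1, w2, w4, w5}): φ is false.
  w2 (successors {w0, w1, w5}): φ is false.
  w3 (successors {w3, w4}): φ is false.
  w4 (successors {w3, w4}): φ is false.
  w5 (successors {w0, w2, w5}): φ is false.
For instance, at w1:
  At w1: ◇s → (◇q ∨ q) is true, so ¬(◇s → (◇q ∨ q)) is false.
    At w1: ◇s is true, ◇q ∨ q is true, so ◇s → (◇q ∨ q) is true.
      At w1: ◇s requires s at some successor in {w0, w1, w2, w4, w5}.
        s holds at w0, so ◇s is true at w1.
      At w1: ◇q is true, q is true, so ◇q ∨ q is true.

No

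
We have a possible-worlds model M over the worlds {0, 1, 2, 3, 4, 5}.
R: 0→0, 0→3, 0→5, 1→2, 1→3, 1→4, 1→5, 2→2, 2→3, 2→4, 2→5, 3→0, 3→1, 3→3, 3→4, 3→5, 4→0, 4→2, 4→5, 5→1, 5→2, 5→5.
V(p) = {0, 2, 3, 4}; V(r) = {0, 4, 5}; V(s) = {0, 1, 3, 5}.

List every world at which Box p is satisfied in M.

Recall that Box ψ holds at a world iff ψ holds at every accessible world, and Dia ψ holds iff ψ holds at some accessible world.
Let φ = Box p. Evaluate φ at each world:
  0 (successors {0, 3, 5}): φ is false.
  1 (successors {2, 3, 4, 5}): φ is false.
  2 (successors {2, 3, 4, 5}): φ is false.
  3 (successors {0, 1, 3, 4, 5}): φ is false.
  4 (successors {0, 2, 5}): φ is false.
  5 (successors {1, 2, 5}): φ is false.
For instance, at 5:
  At 5: Box p requires p at every successor {1, 2, 5}.
    p fails at 1, so Box p is false at 5.
Satisfying worlds: none.

none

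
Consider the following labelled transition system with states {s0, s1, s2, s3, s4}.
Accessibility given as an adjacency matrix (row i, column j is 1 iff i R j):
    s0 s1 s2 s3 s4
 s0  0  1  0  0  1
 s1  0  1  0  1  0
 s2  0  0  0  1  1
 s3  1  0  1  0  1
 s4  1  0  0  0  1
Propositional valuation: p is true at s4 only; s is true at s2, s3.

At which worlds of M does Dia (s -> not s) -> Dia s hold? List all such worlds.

Let φ = Dia (s -> not s) -> Dia s. Evaluate φ at each world:
  s0 (successors {s1, s4}): φ is false.
  s1 (successors {s1, s3}): φ is true.
  s2 (successors {s3, s4}): φ is true.
  s3 (successors {s0, s2, s4}): φ is true.
  s4 (successors {s0, s4}): φ is false.
For instance, at s1:
  At s1: Dia (s -> not s) is true, Dia s is true, so Dia (s -> not s) -> Dia s is true.
    At s1: Dia (s -> not s) requires s -> not s at some successor in {s1, s3}.
      s -> not s holds at s1, so Dia (s -> not s) is true at s1.
    At s1: Dia s requires s at some successor in {s1, s3}.
      s holds at s3, so Dia s is true at s1.
Satisfying worlds: {s1, s2, s3}

s1, s2, s3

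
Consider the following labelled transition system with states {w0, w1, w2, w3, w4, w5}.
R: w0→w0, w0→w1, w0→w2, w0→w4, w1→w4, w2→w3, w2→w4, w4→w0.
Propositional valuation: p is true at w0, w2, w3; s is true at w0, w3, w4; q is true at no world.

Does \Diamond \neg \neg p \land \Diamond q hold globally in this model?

Let φ = \Diamond \neg \neg p \land \Diamond q. Evaluate φ at each world:
  w0 (successors {w0, w1, w2, w4}): φ is false.
  w1 (successors {w4}): φ is false.
  w2 (successors {w3, w4}): φ is false.
  w3 (successors ∅): φ is false.
  w4 (successors {w0}): φ is false.
  w5 (successors ∅): φ is false.
Detail at w0 (counterexample):
  At w0: \Diamond \neg \neg p is true, \Diamond q is false, so \Diamond \neg \neg p \land \Diamond q is false.
    At w0: \Diamond \neg \neg p requires \neg \neg p at some successor in {w0, w1, w2, w4}.
      \neg \neg p holds at w0, so \Diamond \neg \neg p is true at w0.
    At w0: \Diamond q requires q at some successor in {w0, w1, w2, w4}.
      At w0: q is false.
      At w1: q is false.
      At w2: q is false.
      At w4: q is false.
    So \Diamond q is false at w0.

No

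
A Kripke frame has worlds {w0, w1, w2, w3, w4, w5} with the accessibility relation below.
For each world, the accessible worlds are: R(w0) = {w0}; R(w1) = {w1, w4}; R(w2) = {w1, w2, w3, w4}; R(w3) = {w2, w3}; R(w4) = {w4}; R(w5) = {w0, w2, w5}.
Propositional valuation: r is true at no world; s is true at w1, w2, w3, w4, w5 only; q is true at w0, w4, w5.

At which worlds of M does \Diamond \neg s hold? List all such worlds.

w0, w5

Let φ = \Diamond \neg s. Evaluate φ at each world:
  w0 (successors {w0}): φ is true.
  w1 (successors {w1, w4}): φ is false.
  w2 (successors {w1, w2, w3, w4}): φ is false.
  w3 (successors {w2, w3}): φ is false.
  w4 (successors {w4}): φ is false.
  w5 (successors {w0, w2, w5}): φ is true.
For instance, at w4:
  At w4: \Diamond \neg s requires \neg s at some successor in {w4}.
    At w4: \neg s is false.
  So \Diamond \neg s is false at w4.
Satisfying worlds: {w0, w5}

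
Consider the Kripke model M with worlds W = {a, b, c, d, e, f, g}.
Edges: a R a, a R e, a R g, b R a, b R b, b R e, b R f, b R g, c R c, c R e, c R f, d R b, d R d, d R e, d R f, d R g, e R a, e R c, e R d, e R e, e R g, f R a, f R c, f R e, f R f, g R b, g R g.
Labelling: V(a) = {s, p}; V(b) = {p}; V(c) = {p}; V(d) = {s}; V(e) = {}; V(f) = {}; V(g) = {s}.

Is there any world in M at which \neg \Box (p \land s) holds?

Yes

Let φ = \neg \Box (p \land s). Evaluate φ at each world:
  a (successors {a, e, g}): φ is true.
  b (successors {a, b, e, f, g}): φ is true.
  c (successors {c, e, f}): φ is true.
  d (successors {b, d, e, f, g}): φ is true.
  e (successors {a, c, d, e, g}): φ is true.
  f (successors {a, c, e, f}): φ is true.
  g (successors {b, g}): φ is true.
Detail at a (witness):
  At a: \Box (p \land s) is false, so \neg \Box (p \land s) is true.
    At a: \Box (p \land s) requires p \land s at every successor {a, e, g}.
      p \land s fails at e, so \Box (p \land s) is false at a.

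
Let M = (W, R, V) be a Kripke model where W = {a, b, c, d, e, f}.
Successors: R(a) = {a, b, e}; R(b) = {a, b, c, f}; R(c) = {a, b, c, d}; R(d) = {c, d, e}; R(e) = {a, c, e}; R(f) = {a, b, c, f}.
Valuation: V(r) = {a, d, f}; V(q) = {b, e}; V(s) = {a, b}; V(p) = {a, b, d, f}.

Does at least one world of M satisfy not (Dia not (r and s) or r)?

Let φ = not (Dia not (r and s) or r). Evaluate φ at each world:
  a (successors {a, b, e}): φ is false.
  b (successors {a, b, c, f}): φ is false.
  c (successors {a, b, c, d}): φ is false.
  d (successors {c, d, e}): φ is false.
  e (successors {a, c, e}): φ is false.
  f (successors {a, b, c, f}): φ is false.
For instance, at f:
  At f: Dia not (r and s) or r is true, so not (Dia not (r and s) or r) is false.
    At f: Dia not (r and s) is true, r is true, so Dia not (r and s) or r is true.
      At f: Dia not (r and s) requires not (r and s) at some successor in {a, b, c, f}.
        not (r and s) holds at b, so Dia not (r and s) is true at f.

No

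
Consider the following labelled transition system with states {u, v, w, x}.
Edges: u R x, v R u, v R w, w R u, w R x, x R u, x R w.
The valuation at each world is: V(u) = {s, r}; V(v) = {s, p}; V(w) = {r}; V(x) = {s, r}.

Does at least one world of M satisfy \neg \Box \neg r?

Yes

Let φ = \neg \Box \neg r. Evaluate φ at each world:
  u (successors {x}): φ is true.
  v (successors {u, w}): φ is true.
  w (successors {u, x}): φ is true.
  x (successors {u, w}): φ is true.
Detail at u (witness):
  At u: \Box \neg r is false, so \neg \Box \neg r is true.
    At u: \Box \neg r requires \neg r at every successor {x}.
      \neg r fails at x, so \Box \neg r is false at u.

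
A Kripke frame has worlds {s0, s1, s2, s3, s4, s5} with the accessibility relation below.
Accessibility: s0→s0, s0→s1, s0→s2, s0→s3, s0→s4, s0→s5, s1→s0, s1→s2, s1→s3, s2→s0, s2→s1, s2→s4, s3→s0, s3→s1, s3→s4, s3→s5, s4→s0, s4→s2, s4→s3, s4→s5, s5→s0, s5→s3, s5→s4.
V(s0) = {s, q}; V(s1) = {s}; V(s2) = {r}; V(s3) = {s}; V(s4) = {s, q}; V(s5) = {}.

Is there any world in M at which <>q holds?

Yes

Recall that <>ψ holds at a world iff ψ holds at some accessible world.
Let φ = <>q. Evaluate φ at each world:
  s0 (successors {s0, s1, s2, s3, s4, s5}): φ is true.
  s1 (successors {s0, s2, s3}): φ is true.
  s2 (successors {s0, s1, s4}): φ is true.
  s3 (successors {s0, s1, s4, s5}): φ is true.
  s4 (successors {s0, s2, s3, s5}): φ is true.
  s5 (successors {s0, s3, s4}): φ is true.
Detail at s0 (witness):
  At s0: <>q requires q at some successor in {s0, s1, s2, s3, s4, s5}.
    q holds at s0, so <>q is true at s0.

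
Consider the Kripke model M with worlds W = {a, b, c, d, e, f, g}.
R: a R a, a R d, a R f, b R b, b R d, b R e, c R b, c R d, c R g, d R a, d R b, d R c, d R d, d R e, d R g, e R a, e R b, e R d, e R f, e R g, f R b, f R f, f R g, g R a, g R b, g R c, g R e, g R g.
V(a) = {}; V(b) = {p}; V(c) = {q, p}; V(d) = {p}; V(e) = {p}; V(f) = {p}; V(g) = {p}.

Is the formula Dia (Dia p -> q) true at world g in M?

Yes

At g: Dia (Dia p -> q) requires Dia p -> q at some successor in {a, b, c, e, g}.
  Dia p -> q holds at c, so Dia (Dia p -> q) is true at g.
    At c: Dia p is true, q is true, so Dia p -> q is true.
      At c: Dia p requires p at some successor in {b, d, g}.
        p holds at b, so Dia p is true at c.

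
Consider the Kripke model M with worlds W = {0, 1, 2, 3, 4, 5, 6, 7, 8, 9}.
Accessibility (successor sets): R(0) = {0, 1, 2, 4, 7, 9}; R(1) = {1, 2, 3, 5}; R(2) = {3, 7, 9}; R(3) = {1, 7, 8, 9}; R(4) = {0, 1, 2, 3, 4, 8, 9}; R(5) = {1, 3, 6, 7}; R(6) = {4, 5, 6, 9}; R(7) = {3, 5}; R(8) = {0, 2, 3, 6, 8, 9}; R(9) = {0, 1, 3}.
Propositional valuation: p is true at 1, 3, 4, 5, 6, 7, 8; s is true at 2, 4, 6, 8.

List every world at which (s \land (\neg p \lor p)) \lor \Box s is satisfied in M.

Let φ = (s \land (\neg p \lor p)) \lor \Box s. Evaluate φ at each world:
  0 (successors {0, 1, 2, 4, 7, 9}): φ is false.
  1 (successors {1, 2, 3, 5}): φ is false.
  2 (successors {3, 7, 9}): φ is true.
  3 (successors {1, 7, 8, 9}): φ is false.
  4 (successors {0, 1, 2, 3, 4, 8, 9}): φ is true.
  5 (successors {1, 3, 6, 7}): φ is false.
  6 (successors {4, 5, 6, 9}): φ is true.
  7 (successors {3, 5}): φ is false.
  8 (successors {0, 2, 3, 6, 8, 9}): φ is true.
  9 (successors {0, 1, 3}): φ is false.
For instance, at 7:
  At 7: s \land (\neg p \lor p) is false, \Box s is false, so (s \land (\neg p \lor p)) \lor \Box s is false.
    At 7: \Box s requires s at every successor {3, 5}.
      s fails at 3, so \Box s is false at 7.
Satisfying worlds: {2, 4, 6, 8}

2, 4, 6, 8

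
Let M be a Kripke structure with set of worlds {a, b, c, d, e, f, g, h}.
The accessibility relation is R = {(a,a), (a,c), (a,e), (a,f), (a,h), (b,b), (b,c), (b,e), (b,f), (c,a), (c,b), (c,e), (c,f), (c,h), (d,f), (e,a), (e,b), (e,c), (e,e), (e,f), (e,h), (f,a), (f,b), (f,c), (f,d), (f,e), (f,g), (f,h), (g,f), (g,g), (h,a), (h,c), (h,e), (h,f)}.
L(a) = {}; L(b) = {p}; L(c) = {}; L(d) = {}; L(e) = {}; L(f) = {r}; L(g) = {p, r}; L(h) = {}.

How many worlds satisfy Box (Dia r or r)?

Let φ = Box (Dia r or r). Evaluate φ at each world:
  a (successors {a, c, e, f, h}): φ is true.
  b (successors {b, c, e, f}): φ is true.
  c (successors {a, b, e, f, h}): φ is true.
  d (successors {f}): φ is true.
  e (successors {a, b, c, e, f, h}): φ is true.
  f (successors {a, b, c, d, e, g, h}): φ is true.
  g (successors {f, g}): φ is true.
  h (successors {a, c, e, f}): φ is true.
For instance, at a:
  At a: Box (Dia r or r) requires Dia r or r at every successor {a, c, e, f, h}.
    At a: Dia r or r is true.
    At c: Dia r or r is true.
    At e: Dia r or r is true.
    At f: Dia r or r is true.
    At h: Dia r or r is true.
  So Box (Dia r or r) is true at a.
Satisfying worlds: {a, b, c, d, e, f, g, h}

8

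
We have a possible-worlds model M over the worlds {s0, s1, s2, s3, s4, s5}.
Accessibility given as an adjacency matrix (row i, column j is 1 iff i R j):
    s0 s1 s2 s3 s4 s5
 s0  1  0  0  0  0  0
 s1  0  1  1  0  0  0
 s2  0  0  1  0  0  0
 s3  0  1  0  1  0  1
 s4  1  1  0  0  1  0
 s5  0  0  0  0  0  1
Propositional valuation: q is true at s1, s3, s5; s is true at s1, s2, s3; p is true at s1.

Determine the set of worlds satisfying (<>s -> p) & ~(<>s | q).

Let φ = (<>s -> p) & ~(<>s | q). Evaluate φ at each world:
  s0 (successors {s0}): φ is true.
  s1 (successors {s1, s2}): φ is false.
  s2 (successors {s2}): φ is false.
  s3 (successors {s1, s3, s5}): φ is false.
  s4 (successors {s0, s1, s4}): φ is false.
  s5 (successors {s5}): φ is false.
For instance, at s2:
  At s2: <>s -> p is false, ~(<>s | q) is false, so (<>s -> p) & ~(<>s | q) is false.
    At s2: <>s is true, p is false, so <>s -> p is false.
      At s2: <>s requires s at some successor in {s2}.
        s holds at s2, so <>s is true at s2.
    At s2: <>s | q is true, so ~(<>s | q) is false.
      At s2: <>s is true, q is false, so <>s | q is true.
Satisfying worlds: {s0}

s0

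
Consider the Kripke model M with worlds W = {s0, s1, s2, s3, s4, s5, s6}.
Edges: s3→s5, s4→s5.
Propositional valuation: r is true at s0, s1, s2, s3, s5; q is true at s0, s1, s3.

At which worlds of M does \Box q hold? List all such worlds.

s0, s1, s2, s5, s6

Let φ = \Box q. Evaluate φ at each world:
  s0 (successors ∅): φ is true.
  s1 (successors ∅): φ is true.
  s2 (successors ∅): φ is true.
  s3 (successors {s5}): φ is false.
  s4 (successors {s5}): φ is false.
  s5 (successors ∅): φ is true.
  s6 (successors ∅): φ is true.
For instance, at s4:
  At s4: \Box q requires q at every successor {s5}.
    q fails at s5, so \Box q is false at s4.
Satisfying worlds: {s0, s1, s2, s5, s6}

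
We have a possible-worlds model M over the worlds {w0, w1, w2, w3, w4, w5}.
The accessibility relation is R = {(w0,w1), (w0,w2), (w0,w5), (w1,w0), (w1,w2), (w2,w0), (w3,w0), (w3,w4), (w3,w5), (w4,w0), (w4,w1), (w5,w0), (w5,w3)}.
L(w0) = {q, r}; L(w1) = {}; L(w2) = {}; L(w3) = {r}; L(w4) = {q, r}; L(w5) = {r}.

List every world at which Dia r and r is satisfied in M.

Let φ = Dia r and r. Evaluate φ at each world:
  w0 (successors {w1, w2, w5}): φ is true.
  w1 (successors {w0, w2}): φ is false.
  w2 (successors {w0}): φ is false.
  w3 (successors {w0, w4, w5}): φ is true.
  w4 (successors {w0, w1}): φ is true.
  w5 (successors {w0, w3}): φ is true.
For instance, at w3:
  At w3: Dia r is true, r is true, so Dia r and r is true.
    At w3: Dia r requires r at some successor in {w0, w4, w5}.
      r holds at w0, so Dia r is true at w3.
Satisfying worlds: {w0, w3, w4, w5}

w0, w3, w4, w5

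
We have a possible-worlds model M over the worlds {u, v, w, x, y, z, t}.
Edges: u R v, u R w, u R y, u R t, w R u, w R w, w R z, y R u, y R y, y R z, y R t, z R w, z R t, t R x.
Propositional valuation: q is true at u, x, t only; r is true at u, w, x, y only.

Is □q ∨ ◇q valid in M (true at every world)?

Yes

Let φ = □q ∨ ◇q. Evaluate φ at each world:
  u (successors {v, w, y, t}): φ is true.
  v (successors ∅): φ is true.
  w (successors {u, w, z}): φ is true.
  x (successors ∅): φ is true.
  y (successors {u, y, z, t}): φ is true.
  z (successors {w, t}): φ is true.
  t (successors {x}): φ is true.
For instance, at z:
  At z: □q is false, ◇q is true, so □q ∨ ◇q is true.
    At z: □q requires q at every successor {w, t}.
      q fails at w, so □q is false at z.
    At z: ◇q requires q at some successor in {w, t}.
      q holds at t, so ◇q is true at z.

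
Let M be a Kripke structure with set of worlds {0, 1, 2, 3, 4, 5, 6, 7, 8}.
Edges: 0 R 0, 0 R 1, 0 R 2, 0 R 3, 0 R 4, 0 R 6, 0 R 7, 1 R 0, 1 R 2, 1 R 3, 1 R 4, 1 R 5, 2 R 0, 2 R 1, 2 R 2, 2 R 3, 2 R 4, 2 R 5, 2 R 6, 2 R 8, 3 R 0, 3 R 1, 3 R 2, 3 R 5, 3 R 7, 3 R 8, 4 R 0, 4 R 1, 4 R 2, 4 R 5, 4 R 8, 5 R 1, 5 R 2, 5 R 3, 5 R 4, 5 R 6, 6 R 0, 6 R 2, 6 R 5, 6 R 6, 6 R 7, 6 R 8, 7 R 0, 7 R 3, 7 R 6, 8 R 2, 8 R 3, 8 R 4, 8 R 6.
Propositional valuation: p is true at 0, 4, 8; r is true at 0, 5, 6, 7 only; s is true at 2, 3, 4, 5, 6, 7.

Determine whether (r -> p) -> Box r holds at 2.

At 2: r -> p is true, Box r is false, so (r -> p) -> Box r is false.
  At 2: Box r requires r at every successor {0, 1, 2, 3, 4, 5, 6, 8}.
    r fails at 1, so Box r is false at 2.

No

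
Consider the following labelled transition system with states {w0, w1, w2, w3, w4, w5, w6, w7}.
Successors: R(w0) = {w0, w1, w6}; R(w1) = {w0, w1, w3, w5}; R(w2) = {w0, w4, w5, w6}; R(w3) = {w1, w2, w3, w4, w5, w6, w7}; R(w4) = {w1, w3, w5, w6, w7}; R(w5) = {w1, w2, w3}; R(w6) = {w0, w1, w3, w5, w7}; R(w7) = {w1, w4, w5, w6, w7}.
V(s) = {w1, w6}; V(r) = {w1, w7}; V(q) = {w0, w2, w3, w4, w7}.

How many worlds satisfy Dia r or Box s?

Let φ = Dia r or Box s. Evaluate φ at each world:
  w0 (successors {w0, w1, w6}): φ is true.
  w1 (successors {w0, w1, w3, w5}): φ is true.
  w2 (successors {w0, w4, w5, w6}): φ is false.
  w3 (successors {w1, w2, w3, w4, w5, w6, w7}): φ is true.
  w4 (successors {w1, w3, w5, w6, w7}): φ is true.
  w5 (successors {w1, w2, w3}): φ is true.
  w6 (successors {w0, w1, w3, w5, w7}): φ is true.
  w7 (successors {w1, w4, w5, w6, w7}): φ is true.
For instance, at w6:
  At w6: Dia r is true, Box s is false, so Dia r or Box s is true.
    At w6: Dia r requires r at some successor in {w0, w1, w3, w5, w7}.
      r holds at w1, so Dia r is true at w6.
    At w6: Box s requires s at every successor {w0, w1, w3, w5, w7}.
      s fails at w0, so Box s is false at w6.
Satisfying worlds: {w0, w1, w3, w4, w5, w6, w7}

7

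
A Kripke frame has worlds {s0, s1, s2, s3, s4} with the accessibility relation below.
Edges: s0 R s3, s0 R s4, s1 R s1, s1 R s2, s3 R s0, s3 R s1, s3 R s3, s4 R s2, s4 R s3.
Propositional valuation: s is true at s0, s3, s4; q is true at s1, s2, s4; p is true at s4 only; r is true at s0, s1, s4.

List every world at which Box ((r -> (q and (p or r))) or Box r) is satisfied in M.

s0, s1, s2, s4

Recall that Box ψ holds at a world iff ψ holds at every accessible world, and Dia ψ holds iff ψ holds at some accessible world.
Let φ = Box ((r -> (q and (p or r))) or Box r). Evaluate φ at each world:
  s0 (successors {s3, s4}): φ is true.
  s1 (successors {s1, s2}): φ is true.
  s2 (successors ∅): φ is true.
  s3 (successors {s0, s1, s3}): φ is false.
  s4 (successors {s2, s3}): φ is true.
For instance, at s3:
  At s3: Box ((r -> (q and (p or r))) or Box r) requires (r -> (q and (p or r))) or Box r at every successor {s0, s1, s3}.
    (r -> (q and (p or r))) or Box r fails at s0, so Box ((r -> (q and (p or r))) or Box r) is false at s3.
      At s0: r -> (q and (p or r)) is false, Box r is false, so (r -> (q and (p or r))) or Box r is false.
Satisfying worlds: {s0, s1, s2, s4}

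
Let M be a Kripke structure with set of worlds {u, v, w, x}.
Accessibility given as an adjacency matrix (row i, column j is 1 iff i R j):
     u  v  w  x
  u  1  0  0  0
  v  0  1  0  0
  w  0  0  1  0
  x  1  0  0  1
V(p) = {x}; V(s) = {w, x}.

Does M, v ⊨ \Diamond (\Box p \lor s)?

No

Recall that \Box ψ holds at a world iff ψ holds at every accessible world, and \Diamond ψ holds iff ψ holds at some accessible world.
At v: \Diamond (\Box p \lor s) requires \Box p \lor s at some successor in {v}.
  At v: \Box p \lor s is false.
So \Diamond (\Box p \lor s) is false at v.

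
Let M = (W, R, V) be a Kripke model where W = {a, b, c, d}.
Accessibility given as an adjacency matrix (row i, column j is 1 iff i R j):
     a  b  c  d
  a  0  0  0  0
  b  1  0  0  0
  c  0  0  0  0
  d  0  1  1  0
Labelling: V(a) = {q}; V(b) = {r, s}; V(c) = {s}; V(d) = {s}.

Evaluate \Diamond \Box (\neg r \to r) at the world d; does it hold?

Yes

At d: \Diamond \Box (\neg r \to r) requires \Box (\neg r \to r) at some successor in {b, c}.
  \Box (\neg r \to r) holds at c, so \Diamond \Box (\neg r \to r) is true at d.
    At c: no accessible worlds, so \Box (\neg r \to r) holds vacuously.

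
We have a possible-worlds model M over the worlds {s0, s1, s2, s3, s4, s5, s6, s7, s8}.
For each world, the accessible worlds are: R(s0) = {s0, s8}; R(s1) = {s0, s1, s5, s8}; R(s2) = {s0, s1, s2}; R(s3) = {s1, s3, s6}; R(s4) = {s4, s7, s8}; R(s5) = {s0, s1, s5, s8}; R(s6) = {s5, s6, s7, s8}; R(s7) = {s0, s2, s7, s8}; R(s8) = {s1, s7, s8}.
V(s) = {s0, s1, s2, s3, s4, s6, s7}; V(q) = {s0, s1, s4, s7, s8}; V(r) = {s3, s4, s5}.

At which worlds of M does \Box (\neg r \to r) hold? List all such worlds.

Let φ = \Box (\neg r \to r). Evaluate φ at each world:
  s0 (successors {s0, s8}): φ is false.
  s1 (successors {s0, s1, s5, s8}): φ is false.
  s2 (successors {s0, s1, s2}): φ is false.
  s3 (successors {s1, s3, s6}): φ is false.
  s4 (successors {s4, s7, s8}): φ is false.
  s5 (successors {s0, s1, s5, s8}): φ is false.
  s6 (successors {s5, s6, s7, s8}): φ is false.
  s7 (successors {s0, s2, s7, s8}): φ is false.
  s8 (successors {s1, s7, s8}): φ is false.
For instance, at s7:
  At s7: \Box (\neg r \to r) requires \neg r \to r at every successor {s0, s2, s7, s8}.
    \neg r \to r fails at s0, so \Box (\neg r \to r) is false at s7.
Satisfying worlds: none.

none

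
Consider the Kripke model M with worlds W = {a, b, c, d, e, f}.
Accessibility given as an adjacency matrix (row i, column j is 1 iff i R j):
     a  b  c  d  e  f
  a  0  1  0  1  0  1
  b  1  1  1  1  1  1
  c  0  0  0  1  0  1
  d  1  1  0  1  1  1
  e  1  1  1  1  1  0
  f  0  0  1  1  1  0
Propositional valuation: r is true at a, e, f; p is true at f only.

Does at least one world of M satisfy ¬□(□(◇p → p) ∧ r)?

Let φ = ¬□(□(◇p → p) ∧ r). Evaluate φ at each world:
  a (successors {b, d, f}): φ is true.
  b (successors {a, b, c, d, e, f}): φ is true.
  c (successors {d, f}): φ is true.
  d (successors {a, b, d, e, f}): φ is true.
  e (successors {a, b, c, d, e}): φ is true.
  f (successors {c, d, e}): φ is true.
Detail at a (witness):
  At a: □(□(◇p → p) ∧ r) is false, so ¬□(□(◇p → p) ∧ r) is true.
    At a: □(□(◇p → p) ∧ r) requires □(◇p → p) ∧ r at every successor {b, d, f}.
      □(◇p → p) ∧ r fails at b, so □(□(◇p → p) ∧ r) is false at a.

Yes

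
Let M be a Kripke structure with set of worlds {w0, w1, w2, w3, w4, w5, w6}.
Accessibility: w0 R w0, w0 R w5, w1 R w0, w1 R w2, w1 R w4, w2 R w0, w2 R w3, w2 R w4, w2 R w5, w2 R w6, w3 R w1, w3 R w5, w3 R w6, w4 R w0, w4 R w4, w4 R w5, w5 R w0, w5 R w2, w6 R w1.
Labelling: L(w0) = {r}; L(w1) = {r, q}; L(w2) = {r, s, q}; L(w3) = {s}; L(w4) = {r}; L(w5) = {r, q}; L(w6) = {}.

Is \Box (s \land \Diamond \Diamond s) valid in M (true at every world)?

No

Let φ = \Box (s \land \Diamond \Diamond s). Evaluate φ at each world:
  w0 (successors {w0, w5}): φ is false.
  w1 (successors {w0, w2, w4}): φ is false.
  w2 (successors {w0, w3, w4, w5, w6}): φ is false.
  w3 (successors {w1, w5, w6}): φ is false.
  w4 (successors {w0, w4, w5}): φ is false.
  w5 (successors {w0, w2}): φ is false.
  w6 (successors {w1}): φ is false.
Detail at w0 (counterexample):
  At w0: \Box (s \land \Diamond \Diamond s) requires s \land \Diamond \Diamond s at every successor {w0, w5}.
    s \land \Diamond \Diamond s fails at w0, so \Box (s \land \Diamond \Diamond s) is false at w0.
      At w0: s is false, \Diamond \Diamond s is true, so s \land \Diamond \Diamond s is false.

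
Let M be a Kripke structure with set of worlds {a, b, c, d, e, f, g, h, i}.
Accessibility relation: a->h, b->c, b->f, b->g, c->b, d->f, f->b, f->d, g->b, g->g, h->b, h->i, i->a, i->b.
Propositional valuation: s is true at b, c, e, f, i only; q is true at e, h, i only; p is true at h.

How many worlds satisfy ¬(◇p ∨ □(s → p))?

7

Let φ = ¬(◇p ∨ □(s → p)). Evaluate φ at each world:
  a (successors {h}): φ is false.
  b (successors {c, f, g}): φ is true.
  c (successors {b}): φ is true.
  d (successors {f}): φ is true.
  e (successors ∅): φ is false.
  f (successors {b, d}): φ is true.
  g (successors {b, g}): φ is true.
  h (successors {b, i}): φ is true.
  i (successors {a, b}): φ is true.
For instance, at i:
  At i: ◇p ∨ □(s → p) is false, so ¬(◇p ∨ □(s → p)) is true.
    At i: ◇p is false, □(s → p) is false, so ◇p ∨ □(s → p) is false.
      At i: ◇p requires p at some successor in {a, b}.
        At a: p is false.
        At b: p is false.
      So ◇p is false at i.
      At i: □(s → p) requires s → p at every successor {a, b}.
        s → p fails at b, so □(s → p) is false at i.
Satisfying worlds: {b, c, d, f, g, h, i}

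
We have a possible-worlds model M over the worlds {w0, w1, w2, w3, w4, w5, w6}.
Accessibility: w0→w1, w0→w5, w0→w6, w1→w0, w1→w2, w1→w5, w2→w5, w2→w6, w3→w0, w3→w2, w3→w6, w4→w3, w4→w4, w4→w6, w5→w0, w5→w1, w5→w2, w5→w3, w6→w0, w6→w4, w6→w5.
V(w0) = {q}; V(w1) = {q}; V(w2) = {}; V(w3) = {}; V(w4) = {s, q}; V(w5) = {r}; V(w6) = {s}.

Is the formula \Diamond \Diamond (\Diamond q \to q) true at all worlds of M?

Yes

Let φ = \Diamond \Diamond (\Diamond q \to q). Evaluate φ at each world:
  w0 (successors {w1, w5, w6}): φ is true.
  w1 (successors {w0, w2, w5}): φ is true.
  w2 (successors {w5, w6}): φ is true.
  w3 (successors {w0, w2, w6}): φ is true.
  w4 (successors {w3, w4, w6}): φ is true.
  w5 (successors {w0, w1, w2, w3}): φ is true.
  w6 (successors {w0, w4, w5}): φ is true.
For instance, at w4:
  At w4: \Diamond \Diamond (\Diamond q \to q) requires \Diamond (\Diamond q \to q) at some successor in {w3, w4, w6}.
    \Diamond (\Diamond q \to q) holds at w3, so \Diamond \Diamond (\Diamond q \to q) is true at w4.
      At w3: \Diamond (\Diamond q \to q) requires \Diamond q \to q at some successor in {w0, w2, w6}.
        \Diamond q \to q holds at w0, so \Diamond (\Diamond q \to q) is true at w3.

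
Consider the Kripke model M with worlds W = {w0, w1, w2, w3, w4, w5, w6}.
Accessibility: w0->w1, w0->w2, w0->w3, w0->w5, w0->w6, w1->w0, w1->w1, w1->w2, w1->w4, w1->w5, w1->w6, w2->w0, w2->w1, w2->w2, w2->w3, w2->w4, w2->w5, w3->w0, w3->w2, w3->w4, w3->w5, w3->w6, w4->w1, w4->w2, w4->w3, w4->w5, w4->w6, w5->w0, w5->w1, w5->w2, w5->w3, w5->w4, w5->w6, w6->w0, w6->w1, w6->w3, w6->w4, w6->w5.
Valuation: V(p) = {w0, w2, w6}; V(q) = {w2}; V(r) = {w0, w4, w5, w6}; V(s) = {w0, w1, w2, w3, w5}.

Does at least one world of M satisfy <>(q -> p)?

Let φ = <>(q -> p). Evaluate φ at each world:
  w0 (successors {w1, w2, w3, w5, w6}): φ is true.
  w1 (successors {w0, w1, w2, w4, w5, w6}): φ is true.
  w2 (successors {w0, w1, w2, w3, w4, w5}): φ is true.
  w3 (successors {w0, w2, w4, w5, w6}): φ is true.
  w4 (successors {w1, w2, w3, w5, w6}): φ is true.
  w5 (successors {w0, w1, w2, w3, w4, w6}): φ is true.
  w6 (successors {w0, w1, w3, w4, w5}): φ is true.
Detail at w0 (witness):
  At w0: <>(q -> p) requires q -> p at some successor in {w1, w2, w3, w5, w6}.
    q -> p holds at w1, so <>(q -> p) is true at w0.

Yes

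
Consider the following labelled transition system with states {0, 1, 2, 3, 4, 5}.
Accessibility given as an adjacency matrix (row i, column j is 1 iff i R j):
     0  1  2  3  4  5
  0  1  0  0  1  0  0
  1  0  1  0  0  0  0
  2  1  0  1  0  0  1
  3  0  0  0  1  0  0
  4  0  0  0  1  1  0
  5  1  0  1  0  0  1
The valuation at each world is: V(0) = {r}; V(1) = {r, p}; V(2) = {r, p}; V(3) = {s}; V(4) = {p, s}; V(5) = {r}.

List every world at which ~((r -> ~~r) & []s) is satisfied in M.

0, 1, 2, 5

Recall that []ψ holds at a world iff ψ holds at every accessible world, and <>ψ holds iff ψ holds at some accessible world.
Let φ = ~((r -> ~~r) & []s). Evaluate φ at each world:
  0 (successors {0, 3}): φ is true.
  1 (successors {1}): φ is true.
  2 (successors {0, 2, 5}): φ is true.
  3 (successors {3}): φ is false.
  4 (successors {3, 4}): φ is false.
  5 (successors {0, 2, 5}): φ is true.
For instance, at 5:
  At 5: (r -> ~~r) & []s is false, so ~((r -> ~~r) & []s) is true.
    At 5: r -> ~~r is true, []s is false, so (r -> ~~r) & []s is false.
      At 5: []s requires s at every successor {0, 2, 5}.
        s fails at 0, so []s is false at 5.
Satisfying worlds: {0, 1, 2, 5}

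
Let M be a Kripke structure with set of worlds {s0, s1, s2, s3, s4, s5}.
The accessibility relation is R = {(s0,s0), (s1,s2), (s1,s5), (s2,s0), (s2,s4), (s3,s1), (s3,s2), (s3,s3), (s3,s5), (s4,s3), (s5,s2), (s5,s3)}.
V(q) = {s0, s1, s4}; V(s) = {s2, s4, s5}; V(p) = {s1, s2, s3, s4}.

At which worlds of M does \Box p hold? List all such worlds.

Recall that \Box ψ holds at a world iff ψ holds at every accessible world, and \Diamond ψ holds iff ψ holds at some accessible world.
Let φ = \Box p. Evaluate φ at each world:
  s0 (successors {s0}): φ is false.
  s1 (successors {s2, s5}): φ is false.
  s2 (successors {s0, s4}): φ is false.
  s3 (successors {s1, s2, s3, s5}): φ is false.
  s4 (successors {s3}): φ is true.
  s5 (successors {s2, s3}): φ is true.
For instance, at s0:
  At s0: \Box p requires p at every successor {s0}.
    p fails at s0, so \Box p is false at s0.
Satisfying worlds: {s4, s5}

s4, s5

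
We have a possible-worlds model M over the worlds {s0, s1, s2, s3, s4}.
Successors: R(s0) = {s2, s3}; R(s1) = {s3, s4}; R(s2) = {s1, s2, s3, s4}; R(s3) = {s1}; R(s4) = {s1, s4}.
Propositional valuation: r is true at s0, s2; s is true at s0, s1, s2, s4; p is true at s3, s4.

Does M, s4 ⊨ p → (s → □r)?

No

At s4: p is true, s → □r is false, so p → (s → □r) is false.
  At s4: s is true, □r is false, so s → □r is false.
    At s4: □r requires r at every successor {s1, s4}.
      r fails at s1, so □r is false at s4.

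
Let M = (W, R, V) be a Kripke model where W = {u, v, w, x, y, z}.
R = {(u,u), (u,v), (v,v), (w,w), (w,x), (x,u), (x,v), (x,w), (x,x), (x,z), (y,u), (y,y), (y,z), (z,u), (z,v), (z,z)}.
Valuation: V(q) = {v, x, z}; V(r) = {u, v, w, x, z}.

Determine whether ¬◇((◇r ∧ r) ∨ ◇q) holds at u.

No

At u: ◇((◇r ∧ r) ∨ ◇q) is true, so ¬◇((◇r ∧ r) ∨ ◇q) is false.
  At u: ◇((◇r ∧ r) ∨ ◇q) requires (◇r ∧ r) ∨ ◇q at some successor in {u, v}.
    (◇r ∧ r) ∨ ◇q holds at u, so ◇((◇r ∧ r) ∨ ◇q) is true at u.
      At u: ◇r ∧ r is true, ◇q is true, so (◇r ∧ r) ∨ ◇q is true.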